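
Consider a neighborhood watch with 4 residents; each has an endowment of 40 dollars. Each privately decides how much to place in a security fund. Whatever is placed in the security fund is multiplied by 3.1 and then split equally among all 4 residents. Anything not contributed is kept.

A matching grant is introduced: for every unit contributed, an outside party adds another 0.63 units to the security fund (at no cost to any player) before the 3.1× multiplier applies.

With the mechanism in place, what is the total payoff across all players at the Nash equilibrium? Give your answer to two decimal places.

The effective private return per unit is now 3.1 × 1.63 / 4 = 1.2633 > 1, so every player's dominant strategy flips to full contribution.
So the Nash equilibrium is full contribution by all 4; the group earns 3.1 × 1.63 × 160 = 808.48.

808.48 dollars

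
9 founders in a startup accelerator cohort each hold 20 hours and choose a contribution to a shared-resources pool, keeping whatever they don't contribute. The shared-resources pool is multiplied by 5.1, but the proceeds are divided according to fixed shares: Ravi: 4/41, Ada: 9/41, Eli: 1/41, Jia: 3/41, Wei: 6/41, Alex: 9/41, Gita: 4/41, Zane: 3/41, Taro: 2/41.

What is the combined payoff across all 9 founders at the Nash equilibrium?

344.00 hours

For player j, contributing a unit is worthwhile iff 5.1 × (j's share) ≥ 1, i.e. iff j's share is at least 0.1961.
Ada and Alex are above the threshold, contributing 20 each; the remaining 7 contribute 0. Total contributed: 40.
The shared-resources pool pays out 5.1 × 40 = 204.00 in total (split across the unequal shares, but the aggregate is all that matters for the group sum).
The 7 free-riders keep 20 each, adding 140. Group total = 140 + 204.00 = 344.00.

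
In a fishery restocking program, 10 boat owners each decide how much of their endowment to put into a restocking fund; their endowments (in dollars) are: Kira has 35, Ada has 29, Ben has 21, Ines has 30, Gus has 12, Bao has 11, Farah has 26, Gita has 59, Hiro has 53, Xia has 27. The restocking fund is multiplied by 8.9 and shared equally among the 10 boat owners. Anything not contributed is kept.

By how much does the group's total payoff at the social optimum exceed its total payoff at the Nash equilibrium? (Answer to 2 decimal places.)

The private return per contributed unit is 8.9/10 = 0.8900 < 1 for every player regardless of endowment, so the Nash equilibrium is zero contribution and the group total is Σ E_j = 35 + 29 + 21 + 30 + 12 + 11 + 26 + 59 + 53 + 27 = 303.
Each contributed unit returns 8.900 to the group, so the social optimum is full contribution by everyone: group total = 8.900 × 303 = 2696.70.
Efficiency loss = (8.900 − 1) × 303 = 2393.70.

2393.70 dollars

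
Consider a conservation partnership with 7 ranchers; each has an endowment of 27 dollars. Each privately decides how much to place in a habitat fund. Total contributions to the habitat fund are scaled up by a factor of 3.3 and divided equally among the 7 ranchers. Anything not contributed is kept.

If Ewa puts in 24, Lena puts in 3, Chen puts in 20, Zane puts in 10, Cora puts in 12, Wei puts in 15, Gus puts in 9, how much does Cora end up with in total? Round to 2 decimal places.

58.84 dollars

Total contributed: 24 + 3 + 20 + 10 + 12 + 15 + 9 = 93.
Each receives 3.3 × 93 / 7 = 43.84 from the habitat fund.
Cora keeps 27 − 12 = 15, so Cora's payoff is 15 + 43.84 = 58.84.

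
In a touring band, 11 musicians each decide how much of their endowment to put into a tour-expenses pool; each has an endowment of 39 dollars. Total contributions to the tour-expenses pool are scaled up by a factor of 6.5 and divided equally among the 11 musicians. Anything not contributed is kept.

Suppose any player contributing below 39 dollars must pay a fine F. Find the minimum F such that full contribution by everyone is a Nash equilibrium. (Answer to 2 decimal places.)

Given the others contribute fully, the best deviation is to contribute 0 (any partial contribution still incurs the fine and gives up units whose private return 0.5909 is below 1).
Deviating from 39 to 0 saves 39 dollars but forfeits the deviator's share of the drop in the tour-expenses pool: 6.5/11 × 39 = 23.05.
So the deviation gain is 39 − 23.05 = 15.95, and the fine must be at least 15.95 dollars to wipe it out.

15.95 dollars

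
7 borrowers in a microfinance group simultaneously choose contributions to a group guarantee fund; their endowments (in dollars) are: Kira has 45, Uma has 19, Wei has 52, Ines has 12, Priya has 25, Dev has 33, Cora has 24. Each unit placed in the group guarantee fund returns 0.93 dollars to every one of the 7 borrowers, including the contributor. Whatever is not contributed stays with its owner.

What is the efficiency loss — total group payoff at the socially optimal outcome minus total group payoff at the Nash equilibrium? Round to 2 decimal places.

The private return per contributed unit is 0.93 < 1 for everyone, so the Nash equilibrium is zero contribution and the group total is Σ E_j = 45 + 19 + 52 + 12 + 25 + 33 + 24 = 210.
Each contributed unit returns 6.510 to the group, so the social optimum is full contribution by everyone: group total = 6.510 × 210 = 1367.10.
Efficiency loss = (6.510 − 1) × 210 = 1157.10.

1157.10 dollars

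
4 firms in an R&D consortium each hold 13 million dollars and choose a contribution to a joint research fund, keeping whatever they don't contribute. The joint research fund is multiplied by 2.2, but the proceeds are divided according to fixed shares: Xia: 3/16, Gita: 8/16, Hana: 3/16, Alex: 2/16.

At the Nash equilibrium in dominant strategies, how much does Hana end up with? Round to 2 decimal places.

18.36 million dollars

Player j's private return per contributed unit is 2.2 × (j's share). Contributing is weakly dominant for j when that share is at least 1/2.2 = 0.4545, and contributing 0 is dominant otherwise.
Gita alone (share 8/16) is above the threshold, contributing 13; the remaining 3 contribute 0. Total contributed: 13.
Hana keeps 13 and receives 2.2 × 13 × 3/16 = 5.36 from the joint research fund, for a payoff of 18.36.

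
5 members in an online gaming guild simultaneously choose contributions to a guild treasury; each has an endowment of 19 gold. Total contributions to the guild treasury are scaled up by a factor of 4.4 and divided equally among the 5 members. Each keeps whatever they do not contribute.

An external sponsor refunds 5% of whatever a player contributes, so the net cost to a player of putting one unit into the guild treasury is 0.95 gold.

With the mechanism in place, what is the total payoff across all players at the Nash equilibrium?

95.00 gold

With the mechanism, a contributed unit returns (4.4/5) / 0.95 = 0.9263 per unit of net cost — still below 1 — so contributing 0 remains dominant for every player.
At the Nash equilibrium no one contributes; group total payoff = 5 × 19 = 95.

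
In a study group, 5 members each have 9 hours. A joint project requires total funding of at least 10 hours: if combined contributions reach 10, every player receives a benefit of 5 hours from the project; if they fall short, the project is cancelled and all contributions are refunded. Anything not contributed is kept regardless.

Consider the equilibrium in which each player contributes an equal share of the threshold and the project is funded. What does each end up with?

Equal share of the threshold: 10/5 = 2.
At this profile no one gains by cutting their contribution: any cut drops the total below 10, the project is cancelled, contributions are refunded, and the deviator ends with 9, which is less than 9 − 2 + 5 = 12. Contributing more than 2 just wastes the excess. So contributing exactly 2 is a best response.
Each player's payoff: 9 − 2 + 5 = 12.

12 hours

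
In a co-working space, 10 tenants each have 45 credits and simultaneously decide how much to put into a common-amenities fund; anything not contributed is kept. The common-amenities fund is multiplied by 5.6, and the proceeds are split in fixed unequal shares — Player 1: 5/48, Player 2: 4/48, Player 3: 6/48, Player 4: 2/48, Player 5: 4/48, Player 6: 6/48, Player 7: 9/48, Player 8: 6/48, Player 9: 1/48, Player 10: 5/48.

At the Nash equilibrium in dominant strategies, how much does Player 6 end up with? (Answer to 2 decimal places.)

A player with share s gets back 5.6·s per unit contributed, so full contribution is dominant for anyone with s > 1/5.6 = 0.1786 and zero contribution is dominant for anyone below.
Only Player 7 (9/48) clears that bar, contributing 45; the remaining 9 contribute 0. Total contributed: 45.
Player 6 keeps 45 and receives 5.6 × 45 × 6/48 = 31.50 from the common-amenities fund, for a payoff of 76.50.

76.50 credits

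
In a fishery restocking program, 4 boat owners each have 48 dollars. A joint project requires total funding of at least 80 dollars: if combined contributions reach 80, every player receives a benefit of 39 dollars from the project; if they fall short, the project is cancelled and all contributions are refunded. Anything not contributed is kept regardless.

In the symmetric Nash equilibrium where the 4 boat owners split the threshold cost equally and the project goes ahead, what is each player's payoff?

67 dollars

Equal share of the threshold: 80/4 = 20.
At this profile no one gains by cutting their contribution: any cut drops the total below 80, the project is cancelled, contributions are refunded, and the deviator ends with 48, which is less than 48 − 20 + 39 = 67. Contributing more than 20 just wastes the excess. So contributing exactly 20 is a best response.
Each player's payoff: 48 − 20 + 39 = 67.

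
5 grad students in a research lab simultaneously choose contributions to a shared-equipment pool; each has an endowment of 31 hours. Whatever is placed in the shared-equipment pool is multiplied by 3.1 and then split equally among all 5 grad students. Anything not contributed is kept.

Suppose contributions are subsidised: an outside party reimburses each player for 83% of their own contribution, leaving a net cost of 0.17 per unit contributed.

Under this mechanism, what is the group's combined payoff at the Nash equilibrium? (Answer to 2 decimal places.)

Under the mechanism each unit contributed yields (3.1/5) / 0.17 = 3.6471 back to its contributor per unit of net cost, which exceeds 1, making full contribution the dominant choice for everyone.
So the Nash equilibrium is full contribution by all 5; the group earns 5 × (31 × 0.83 + 3.1 × 31) = 609.15.

609.15 hours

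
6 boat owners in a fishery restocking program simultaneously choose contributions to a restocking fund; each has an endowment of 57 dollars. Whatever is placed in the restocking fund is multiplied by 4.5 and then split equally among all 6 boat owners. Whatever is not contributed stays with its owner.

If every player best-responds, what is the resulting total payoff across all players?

Each contributed unit returns 4.5/6 = 0.7500 to its contributor — below 1 — so contributing 0 is dominant for every player. At the Nash equilibrium everyone keeps their 57, and the group total is 6 × 57 = 342.

342.00 dollars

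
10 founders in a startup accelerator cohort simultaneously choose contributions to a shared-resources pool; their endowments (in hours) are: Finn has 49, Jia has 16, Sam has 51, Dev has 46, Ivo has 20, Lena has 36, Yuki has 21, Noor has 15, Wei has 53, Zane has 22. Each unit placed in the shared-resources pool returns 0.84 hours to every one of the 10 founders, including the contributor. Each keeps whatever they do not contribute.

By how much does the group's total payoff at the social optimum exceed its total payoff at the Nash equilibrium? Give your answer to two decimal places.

The private return per contributed unit is 0.84 < 1 for everyone, so the Nash equilibrium is zero contribution and the group total is Σ E_j = 49 + 16 + 51 + 46 + 20 + 36 + 21 + 15 + 53 + 22 = 329.
Each contributed unit returns 8.400 to the group, so the social optimum is full contribution by everyone: group total = 8.400 × 329 = 2763.60.
Efficiency loss = (8.400 − 1) × 329 = 2434.60.

2434.60 hours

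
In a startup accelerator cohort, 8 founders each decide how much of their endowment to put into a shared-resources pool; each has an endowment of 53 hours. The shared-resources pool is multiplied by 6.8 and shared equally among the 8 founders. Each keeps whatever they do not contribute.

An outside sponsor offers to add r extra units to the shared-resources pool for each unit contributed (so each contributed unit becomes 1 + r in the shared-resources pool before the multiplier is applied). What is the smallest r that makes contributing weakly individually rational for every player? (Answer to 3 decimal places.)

0.176

With matching at rate r, one contributed unit becomes (1 + r) in the shared-resources pool and returns 6.8 × (1 + r) / 8 to the contributor.
Setting this equal to 1: 1 + r = 8/6.8 = 1.1765.
So the minimum matching rate is r = 1.1765 − 1 = 0.176.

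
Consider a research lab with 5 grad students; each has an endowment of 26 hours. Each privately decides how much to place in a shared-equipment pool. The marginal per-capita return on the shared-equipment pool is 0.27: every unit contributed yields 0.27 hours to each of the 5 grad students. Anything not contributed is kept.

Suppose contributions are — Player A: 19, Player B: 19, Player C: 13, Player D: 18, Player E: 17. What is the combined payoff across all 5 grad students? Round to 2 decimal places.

160.10 hours

Total contributed: 19 + 19 + 13 + 18 + 17 = 86; total kept: 5 × 26 − 86 = 44.
The shared-equipment pool pays out 0.27 × 5 × 86 = 116.10 in aggregate.
Group total = 44 + 116.10 = 160.10.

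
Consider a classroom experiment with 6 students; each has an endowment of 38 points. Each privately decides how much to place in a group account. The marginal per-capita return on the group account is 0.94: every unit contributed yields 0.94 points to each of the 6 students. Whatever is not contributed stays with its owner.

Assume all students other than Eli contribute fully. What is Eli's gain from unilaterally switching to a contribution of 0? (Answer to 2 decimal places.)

2.28 points

Switching from a contribution of 38 to 0 lets Eli keep an extra 38 points, but lowers the group account by 38, which costs Eli their own share of that drop: 0.94 × 38 = 35.72.
Net gain = 38 − 35.72 = 2.28. The private return per contributed unit (0.94) is below 1, so free-riding is indeed the best response regardless of what the others do.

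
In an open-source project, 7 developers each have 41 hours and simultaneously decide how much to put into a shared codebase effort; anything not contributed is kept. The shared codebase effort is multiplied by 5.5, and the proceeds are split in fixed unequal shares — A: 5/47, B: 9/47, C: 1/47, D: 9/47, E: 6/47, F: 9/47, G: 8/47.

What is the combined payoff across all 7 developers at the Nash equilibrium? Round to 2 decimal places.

840.50 hours

Player j's private return per contributed unit is 5.5 × (j's share). Contributing is weakly dominant for j when that share is at least 1/5.5 = 0.1818, and contributing 0 is dominant otherwise.
The shares above 0.1818 belong to B, D and F, contributing 41 each; the remaining 4 contribute 0. Total contributed: 123.
The shared codebase effort pays out 5.5 × 123 = 676.50 in total (split across the unequal shares, but the aggregate is all that matters for the group sum).
The 4 free-riders keep 41 each, adding 164. Group total = 164 + 676.50 = 840.50.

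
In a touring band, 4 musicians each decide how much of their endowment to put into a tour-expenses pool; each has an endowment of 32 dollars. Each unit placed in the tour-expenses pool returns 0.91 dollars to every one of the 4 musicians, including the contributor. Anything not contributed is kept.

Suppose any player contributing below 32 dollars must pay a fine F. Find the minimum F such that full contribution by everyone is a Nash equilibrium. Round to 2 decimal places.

Given the others contribute fully, the best deviation is to contribute 0 (any partial contribution still incurs the fine and gives up units whose private return 0.91 is below 1).
Deviating from 32 to 0 saves 32 dollars but forfeits the deviator's share of the drop in the tour-expenses pool: 0.91 × 32 = 29.12.
So the deviation gain is 32 − 29.12 = 2.88, and the fine must be at least 2.88 dollars to wipe it out.

2.88 dollars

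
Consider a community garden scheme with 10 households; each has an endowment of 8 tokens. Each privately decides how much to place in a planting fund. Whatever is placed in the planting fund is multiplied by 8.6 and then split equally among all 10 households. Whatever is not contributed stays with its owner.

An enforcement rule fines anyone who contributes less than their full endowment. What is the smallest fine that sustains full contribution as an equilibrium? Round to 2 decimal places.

Given the others contribute fully, the best deviation is to contribute 0 (any partial contribution still incurs the fine and gives up units whose private return 0.8600 is below 1).
Deviating from 8 to 0 saves 8 tokens but forfeits the deviator's share of the drop in the planting fund: 8.6/10 × 8 = 6.88.
So the deviation gain is 8 − 6.88 = 1.12, and the fine must be at least 1.12 tokens to wipe it out.

1.12 tokens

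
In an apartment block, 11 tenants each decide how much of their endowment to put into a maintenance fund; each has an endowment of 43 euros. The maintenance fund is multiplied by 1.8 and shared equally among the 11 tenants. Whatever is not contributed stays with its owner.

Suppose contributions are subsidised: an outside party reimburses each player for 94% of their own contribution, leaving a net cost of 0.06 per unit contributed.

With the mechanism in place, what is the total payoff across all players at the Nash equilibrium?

1296.02 euros

The effective private return per unit is now (1.8/11) / 0.06 = 2.7273 > 1, so every player's dominant strategy flips to full contribution.
So the Nash equilibrium is full contribution by all 11; the group earns 11 × (43 × 0.94 + 1.8 × 43) = 1296.02.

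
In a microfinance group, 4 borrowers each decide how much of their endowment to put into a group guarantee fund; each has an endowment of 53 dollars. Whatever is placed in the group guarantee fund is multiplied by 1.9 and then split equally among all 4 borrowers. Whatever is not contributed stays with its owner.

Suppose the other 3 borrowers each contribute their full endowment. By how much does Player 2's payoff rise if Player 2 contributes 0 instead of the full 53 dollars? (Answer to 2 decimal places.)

Switching from a contribution of 53 to 0 lets Player 2 keep an extra 53 dollars, but lowers the group guarantee fund by 53, which costs Player 2 their own share of that drop: 1.9/4 × 53 = 25.17.
Net gain = 53 − 25.17 = 27.83. The private return per contributed unit (0.4750) is below 1, so free-riding is indeed the best response regardless of what the others do.

27.83 dollars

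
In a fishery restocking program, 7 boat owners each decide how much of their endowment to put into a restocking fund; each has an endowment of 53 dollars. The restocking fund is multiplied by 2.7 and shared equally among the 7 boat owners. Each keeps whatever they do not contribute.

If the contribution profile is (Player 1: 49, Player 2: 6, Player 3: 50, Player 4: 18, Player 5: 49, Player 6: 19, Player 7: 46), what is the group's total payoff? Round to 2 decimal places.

Total contributed: 49 + 6 + 50 + 18 + 49 + 19 + 46 = 237; total kept: 7 × 53 − 237 = 134.
The restocking fund pays out 2.7 × 237 = 639.90 in aggregate.
Group total = 134 + 639.90 = 773.90.

773.90 dollars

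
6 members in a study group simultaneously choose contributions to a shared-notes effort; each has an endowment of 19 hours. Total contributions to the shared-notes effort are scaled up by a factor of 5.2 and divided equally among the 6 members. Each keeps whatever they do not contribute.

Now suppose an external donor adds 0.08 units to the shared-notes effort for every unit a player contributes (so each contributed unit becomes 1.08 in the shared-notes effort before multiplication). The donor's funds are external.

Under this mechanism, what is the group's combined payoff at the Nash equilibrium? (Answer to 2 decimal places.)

With the mechanism, a contributed unit returns 5.2 × 1.08 / 6 = 0.9360 per unit of net cost — still below 1 — so contributing 0 remains dominant for every player.
Everyone keeps their endowment and the group total is 6 × 19 = 114.

114.00 hours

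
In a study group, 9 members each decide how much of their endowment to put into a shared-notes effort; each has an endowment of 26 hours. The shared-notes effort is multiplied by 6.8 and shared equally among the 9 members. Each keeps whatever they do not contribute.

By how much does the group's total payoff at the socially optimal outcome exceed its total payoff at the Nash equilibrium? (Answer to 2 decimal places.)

Each contributed unit returns 6.8/9 = 0.7556 to its contributor — below 1 — so contributing 0 is dominant for every player. At the Nash equilibrium everyone keeps their 26, and the group total is 9 × 26 = 234.
Each contributed unit returns 6.800 to the group as a whole (0.7556 to each of 9 players), which exceeds 1, so the social optimum is full contribution: group total = 6.800 × 234 = 1591.20.
Efficiency loss = 1591.20 − 234 = 1357.20.

1357.20 hours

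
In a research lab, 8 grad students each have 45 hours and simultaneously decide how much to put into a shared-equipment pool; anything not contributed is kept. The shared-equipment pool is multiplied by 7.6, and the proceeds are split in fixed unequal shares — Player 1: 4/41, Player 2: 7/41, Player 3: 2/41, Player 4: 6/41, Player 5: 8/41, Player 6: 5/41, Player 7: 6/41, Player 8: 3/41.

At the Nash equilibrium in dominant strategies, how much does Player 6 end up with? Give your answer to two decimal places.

For player j, contributing a unit is worthwhile iff 7.6 × (j's share) ≥ 1, i.e. iff j's share is at least 0.1316.
Player 2, Player 4, Player 5 and Player 7 are above the threshold, contributing 45 each; the remaining 4 contribute 0. Total contributed: 180.
Player 6 keeps 45 and receives 7.6 × 180 × 5/41 = 166.83 from the shared-equipment pool, for a payoff of 211.83.

211.83 hours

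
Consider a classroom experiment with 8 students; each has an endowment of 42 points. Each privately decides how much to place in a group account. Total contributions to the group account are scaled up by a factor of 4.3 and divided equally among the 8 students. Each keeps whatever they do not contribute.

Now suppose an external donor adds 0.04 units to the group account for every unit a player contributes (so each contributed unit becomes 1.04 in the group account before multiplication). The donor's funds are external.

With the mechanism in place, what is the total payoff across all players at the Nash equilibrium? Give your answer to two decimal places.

336.00 points

The effective private return is 4.3 × 1.04 / 8 = 0.5590, which is still under 1, so the mechanism doesn't change anyone's dominant strategy: zero contribution.
At the Nash equilibrium no one contributes; group total payoff = 8 × 42 = 336.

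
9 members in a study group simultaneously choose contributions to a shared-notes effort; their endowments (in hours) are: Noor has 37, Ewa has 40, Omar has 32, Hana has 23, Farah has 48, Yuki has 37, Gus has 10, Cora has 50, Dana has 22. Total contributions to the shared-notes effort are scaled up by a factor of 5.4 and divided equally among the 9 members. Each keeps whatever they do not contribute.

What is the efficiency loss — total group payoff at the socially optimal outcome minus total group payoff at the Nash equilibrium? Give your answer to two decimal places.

1315.60 hours

The private return per contributed unit is 5.4/9 = 0.6000 < 1 for every player regardless of endowment, so the Nash equilibrium is zero contribution and the group total is Σ E_j = 37 + 40 + 32 + 23 + 48 + 37 + 10 + 50 + 22 = 299.
Each contributed unit returns 5.400 to the group, so the social optimum is full contribution by everyone: group total = 5.400 × 299 = 1614.60.
Efficiency loss = (5.400 − 1) × 299 = 1315.60.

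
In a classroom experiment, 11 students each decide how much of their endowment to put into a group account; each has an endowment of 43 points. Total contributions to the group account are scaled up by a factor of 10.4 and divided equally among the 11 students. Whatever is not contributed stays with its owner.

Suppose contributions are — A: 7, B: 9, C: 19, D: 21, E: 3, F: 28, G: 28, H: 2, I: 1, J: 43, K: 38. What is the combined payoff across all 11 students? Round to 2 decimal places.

Total contributed: 7 + 9 + 19 + 21 + 3 + 28 + 28 + 2 + 1 + 43 + 38 = 199; total kept: 11 × 43 − 199 = 274.
The group account pays out 10.4 × 199 = 2069.60 in aggregate.
Group total = 274 + 2069.60 = 2343.60.

2343.60 points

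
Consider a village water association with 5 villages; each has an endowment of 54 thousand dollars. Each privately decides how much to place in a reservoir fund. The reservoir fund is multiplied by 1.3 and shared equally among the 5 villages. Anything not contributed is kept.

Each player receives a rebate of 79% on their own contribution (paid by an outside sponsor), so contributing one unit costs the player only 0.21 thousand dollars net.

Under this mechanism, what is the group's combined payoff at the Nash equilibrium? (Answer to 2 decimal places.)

The effective private return per unit is now (1.3/5) / 0.21 = 1.2381 > 1, so every player's dominant strategy flips to full contribution.
At the Nash equilibrium everyone contributes 54. Group total payoff = 5 × (54 × 0.79 + 1.3 × 54) = 564.30.

564.30 thousand dollars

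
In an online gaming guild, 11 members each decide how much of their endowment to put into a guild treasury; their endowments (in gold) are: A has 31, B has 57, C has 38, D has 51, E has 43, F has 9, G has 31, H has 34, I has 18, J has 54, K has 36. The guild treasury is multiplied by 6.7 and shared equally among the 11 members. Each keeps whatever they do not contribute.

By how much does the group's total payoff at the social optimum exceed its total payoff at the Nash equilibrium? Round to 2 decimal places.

The private return per contributed unit is 6.7/11 = 0.6091 < 1 for every player regardless of endowment, so the Nash equilibrium is zero contribution and the group total is Σ E_j = 31 + 57 + 38 + 51 + 43 + 9 + 31 + 34 + 18 + 54 + 36 = 402.
Each contributed unit returns 6.700 to the group, so the social optimum is full contribution by everyone: group total = 6.700 × 402 = 2693.40.
Efficiency loss = (6.700 − 1) × 402 = 2291.40.

2291.40 gold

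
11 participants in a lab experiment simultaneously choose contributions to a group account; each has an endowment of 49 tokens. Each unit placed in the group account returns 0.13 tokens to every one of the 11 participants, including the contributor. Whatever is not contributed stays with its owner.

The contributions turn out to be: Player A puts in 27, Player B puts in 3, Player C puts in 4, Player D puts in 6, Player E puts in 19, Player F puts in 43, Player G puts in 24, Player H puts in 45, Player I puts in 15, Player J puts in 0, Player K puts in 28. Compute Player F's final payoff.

33.82 tokens

Total contributed: 27 + 3 + 4 + 6 + 19 + 43 + 24 + 45 + 15 + 0 + 28 = 214.
Each receives 0.13 × 214 = 27.82 from the group account.
Player F keeps 49 − 43 = 6, so Player F's payoff is 6 + 27.82 = 33.82.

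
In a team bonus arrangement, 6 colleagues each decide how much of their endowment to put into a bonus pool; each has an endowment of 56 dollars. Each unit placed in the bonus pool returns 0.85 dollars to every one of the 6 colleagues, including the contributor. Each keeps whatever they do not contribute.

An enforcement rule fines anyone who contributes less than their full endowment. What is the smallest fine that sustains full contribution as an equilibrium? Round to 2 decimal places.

8.40 dollars

Given the others contribute fully, the best deviation is to contribute 0 (any partial contribution still incurs the fine and gives up units whose private return 0.85 is below 1).
Deviating from 56 to 0 saves 56 dollars but forfeits the deviator's share of the drop in the bonus pool: 0.85 × 56 = 47.60.
So the deviation gain is 56 − 47.60 = 8.40, and the fine must be at least 8.40 dollars to wipe it out.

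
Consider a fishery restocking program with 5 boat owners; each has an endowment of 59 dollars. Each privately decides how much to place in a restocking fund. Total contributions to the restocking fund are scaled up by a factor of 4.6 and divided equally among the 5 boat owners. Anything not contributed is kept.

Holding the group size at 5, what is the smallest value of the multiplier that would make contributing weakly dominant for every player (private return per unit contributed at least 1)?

5

A contributed unit returns (multiplier)/5 to its contributor.
This reaches 1 exactly when the multiplier is 5.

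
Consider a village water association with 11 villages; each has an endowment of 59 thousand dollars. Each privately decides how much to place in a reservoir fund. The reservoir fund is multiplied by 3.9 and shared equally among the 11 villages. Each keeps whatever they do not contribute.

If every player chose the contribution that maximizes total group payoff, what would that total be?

Each contributed unit returns 3.900 to the group as a whole (0.3545 to each of 11 players), which exceeds 1, so the social optimum is full contribution: group total = 3.900 × 649 = 2531.10.

2531.10 thousand dollars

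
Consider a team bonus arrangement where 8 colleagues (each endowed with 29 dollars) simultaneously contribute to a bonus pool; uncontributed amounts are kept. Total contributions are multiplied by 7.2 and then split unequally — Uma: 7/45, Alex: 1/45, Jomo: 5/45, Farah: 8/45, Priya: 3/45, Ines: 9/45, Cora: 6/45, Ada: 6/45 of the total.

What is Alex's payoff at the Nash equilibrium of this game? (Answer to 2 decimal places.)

42.92 dollars

A player with share s gets back 7.2·s per unit contributed, so full contribution is dominant for anyone with s > 1/7.2 = 0.1389 and zero contribution is dominant for anyone below.
Uma, Farah and Ines clear that bar, contributing 29 each; the remaining 5 contribute 0. Total contributed: 87.
Alex keeps 29 and receives 7.2 × 87 × 1/45 = 13.92 from the bonus pool, for a payoff of 42.92.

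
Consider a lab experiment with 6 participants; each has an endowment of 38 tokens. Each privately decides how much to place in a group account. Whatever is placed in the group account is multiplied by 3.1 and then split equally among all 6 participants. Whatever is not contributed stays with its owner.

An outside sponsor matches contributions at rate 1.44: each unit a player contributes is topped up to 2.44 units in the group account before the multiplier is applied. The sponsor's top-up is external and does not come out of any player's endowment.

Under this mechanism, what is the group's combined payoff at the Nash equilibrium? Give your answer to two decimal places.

Under the mechanism each unit contributed yields 3.1 × 2.44 / 6 = 1.2607 back to its contributor per unit of net cost, which exceeds 1, making full contribution the dominant choice for everyone.
So the Nash equilibrium is full contribution by all 6; the group earns 3.1 × 2.44 × 228 = 1724.59.

1724.59 tokens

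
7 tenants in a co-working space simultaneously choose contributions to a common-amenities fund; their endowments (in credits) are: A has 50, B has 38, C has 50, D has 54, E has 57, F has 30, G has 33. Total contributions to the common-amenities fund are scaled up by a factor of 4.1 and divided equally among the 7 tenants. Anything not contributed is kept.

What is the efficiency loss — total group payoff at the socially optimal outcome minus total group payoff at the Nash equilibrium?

The private return per contributed unit is 4.1/7 = 0.5857 < 1 for every player regardless of endowment, so the Nash equilibrium is zero contribution and the group total is Σ E_j = 50 + 38 + 50 + 54 + 57 + 30 + 33 = 312.
Each contributed unit returns 4.100 to the group, so the social optimum is full contribution by everyone: group total = 4.100 × 312 = 1279.20.
Efficiency loss = (4.100 − 1) × 312 = 967.20.

967.20 credits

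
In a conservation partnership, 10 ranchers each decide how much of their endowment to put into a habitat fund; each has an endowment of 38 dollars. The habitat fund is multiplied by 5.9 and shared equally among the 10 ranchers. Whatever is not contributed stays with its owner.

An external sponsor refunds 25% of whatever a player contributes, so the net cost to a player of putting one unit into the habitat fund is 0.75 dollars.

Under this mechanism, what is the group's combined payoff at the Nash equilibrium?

Even with the mechanism, each unit contributed returns only (5.9/10) / 0.75 = 0.7867 per unit of net cost, so contributing nothing is still dominant.
At the Nash equilibrium no one contributes; group total payoff = 10 × 38 = 380.

380.00 dollars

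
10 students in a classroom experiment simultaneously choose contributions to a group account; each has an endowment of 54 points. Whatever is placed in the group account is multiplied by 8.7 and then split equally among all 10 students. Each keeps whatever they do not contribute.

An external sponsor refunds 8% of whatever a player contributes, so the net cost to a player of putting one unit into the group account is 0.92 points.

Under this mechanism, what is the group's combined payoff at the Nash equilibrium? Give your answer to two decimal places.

With the mechanism, a contributed unit returns (8.7/10) / 0.92 = 0.9457 per unit of net cost — still below 1 — so contributing 0 remains dominant for every player.
Everyone keeps their endowment and the group total is 10 × 54 = 540.

540.00 points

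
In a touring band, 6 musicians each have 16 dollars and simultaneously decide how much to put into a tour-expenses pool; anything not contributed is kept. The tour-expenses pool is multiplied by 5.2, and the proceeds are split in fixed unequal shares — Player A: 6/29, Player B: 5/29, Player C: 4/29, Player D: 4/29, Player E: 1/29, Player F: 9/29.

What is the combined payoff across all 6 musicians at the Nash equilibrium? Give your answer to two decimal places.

230.40 dollars

Each unit j contributes comes back to j as 5.2 × (j's share), so j prefers to contribute only if that share exceeds 1/5.2 = 0.1923; otherwise keeping the unit dominates.
Player A and Player F clear that bar, contributing 16 each; the remaining 4 contribute 0. Total contributed: 32.
The tour-expenses pool pays out 5.2 × 32 = 166.40 in total (split across the unequal shares, but the aggregate is all that matters for the group sum).
The 4 free-riders keep 16 each, adding 64. Group total = 64 + 166.40 = 230.40.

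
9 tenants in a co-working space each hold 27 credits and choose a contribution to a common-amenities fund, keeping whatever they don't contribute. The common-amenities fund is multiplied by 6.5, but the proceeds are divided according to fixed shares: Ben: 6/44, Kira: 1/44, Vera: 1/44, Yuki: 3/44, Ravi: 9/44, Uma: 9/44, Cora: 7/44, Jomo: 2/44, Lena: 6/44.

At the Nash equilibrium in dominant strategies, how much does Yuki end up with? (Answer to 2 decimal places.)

Player j's private return per contributed unit is 6.5 × (j's share). Contributing is weakly dominant for j when that share is at least 1/6.5 = 0.1538, and contributing 0 is dominant otherwise.
The shares above 0.1538 belong to Ravi, Uma and Cora, contributing 27 each; the remaining 6 contribute 0. Total contributed: 81.
Yuki keeps 27 and receives 6.5 × 81 × 3/44 = 35.90 from the common-amenities fund, for a payoff of 62.90.

62.90 credits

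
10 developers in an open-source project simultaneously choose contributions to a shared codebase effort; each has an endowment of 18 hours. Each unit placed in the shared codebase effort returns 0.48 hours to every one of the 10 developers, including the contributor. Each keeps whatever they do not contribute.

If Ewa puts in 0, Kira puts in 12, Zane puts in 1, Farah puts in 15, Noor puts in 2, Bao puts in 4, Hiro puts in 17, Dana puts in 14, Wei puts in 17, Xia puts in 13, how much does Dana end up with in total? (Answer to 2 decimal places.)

49.60 hours

Total contributed: 0 + 12 + 1 + 15 + 2 + 4 + 17 + 14 + 17 + 13 = 95.
Each receives 0.48 × 95 = 45.60 from the shared codebase effort.
Dana keeps 18 − 14 = 4, so Dana's payoff is 4 + 45.60 = 49.60.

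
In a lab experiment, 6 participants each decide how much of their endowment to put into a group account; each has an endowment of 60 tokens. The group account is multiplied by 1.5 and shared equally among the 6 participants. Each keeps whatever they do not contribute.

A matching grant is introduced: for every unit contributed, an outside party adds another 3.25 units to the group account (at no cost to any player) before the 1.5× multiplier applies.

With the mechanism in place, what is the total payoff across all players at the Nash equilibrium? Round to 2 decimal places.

The effective private return per unit is now 1.5 × 4.25 / 6 = 1.0625 > 1, so every player's dominant strategy flips to full contribution.
At the Nash equilibrium everyone contributes 60. Group total payoff = 1.5 × 4.25 × 360 = 2295.00.

2295.00 tokens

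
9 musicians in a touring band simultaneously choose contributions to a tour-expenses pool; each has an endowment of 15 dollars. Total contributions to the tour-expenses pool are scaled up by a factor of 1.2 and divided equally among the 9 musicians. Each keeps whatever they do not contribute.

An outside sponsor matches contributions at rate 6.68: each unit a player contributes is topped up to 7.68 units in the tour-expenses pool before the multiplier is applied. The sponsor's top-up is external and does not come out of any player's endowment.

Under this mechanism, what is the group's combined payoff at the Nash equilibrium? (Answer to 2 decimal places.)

Under the mechanism each unit contributed yields 1.2 × 7.68 / 9 = 1.0240 back to its contributor per unit of net cost, which exceeds 1, making full contribution the dominant choice for everyone.
So the Nash equilibrium is full contribution by all 9; the group earns 1.2 × 7.68 × 135 = 1244.16.

1244.16 dollars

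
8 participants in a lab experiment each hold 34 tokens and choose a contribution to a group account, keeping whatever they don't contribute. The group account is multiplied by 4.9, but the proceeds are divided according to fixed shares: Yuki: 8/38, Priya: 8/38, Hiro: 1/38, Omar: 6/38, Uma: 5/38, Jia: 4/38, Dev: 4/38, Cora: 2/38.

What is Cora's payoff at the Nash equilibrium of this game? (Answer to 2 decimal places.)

For player j, contributing a unit is worthwhile iff 4.9 × (j's share) ≥ 1, i.e. iff j's share is at least 0.2041.
The shares above 0.2041 belong to Yuki and Priya, contributing 34 each; the remaining 6 contribute 0. Total contributed: 68.
Cora keeps 34 and receives 4.9 × 68 × 2/38 = 17.54 from the group account, for a payoff of 51.54.

51.54 tokens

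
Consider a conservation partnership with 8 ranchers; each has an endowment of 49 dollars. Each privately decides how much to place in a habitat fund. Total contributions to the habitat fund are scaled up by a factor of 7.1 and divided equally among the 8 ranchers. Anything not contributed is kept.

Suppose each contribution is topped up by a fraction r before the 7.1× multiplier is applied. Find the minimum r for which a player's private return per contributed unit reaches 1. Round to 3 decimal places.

With matching at rate r, one contributed unit becomes (1 + r) in the habitat fund and returns 7.1 × (1 + r) / 8 to the contributor.
Setting this equal to 1: 1 + r = 8/7.1 = 1.1268.
So the minimum matching rate is r = 1.1268 − 1 = 0.127.

0.127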